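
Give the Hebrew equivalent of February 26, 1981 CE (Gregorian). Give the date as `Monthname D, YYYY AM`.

Julian Day Number of the source date = 2444662.
Converting JDN 2444662 to the Hebrew calendar gives 22 Adar I 5741 AM.

Adar I 22, 5741 AM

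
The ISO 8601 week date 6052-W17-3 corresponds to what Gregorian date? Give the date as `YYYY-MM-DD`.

6052-04-24

ISO week 1 of 6052 is the week containing the first Thursday of 6052.
Week 17, day 3 (Wednesday) lands on 6052-04-24.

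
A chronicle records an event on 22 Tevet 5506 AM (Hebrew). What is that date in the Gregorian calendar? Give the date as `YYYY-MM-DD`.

1746-01-14

Julian Day Number of the source date = 2358787.
Converting JDN 2358787 to the Gregorian calendar gives 14 January 1746 CE.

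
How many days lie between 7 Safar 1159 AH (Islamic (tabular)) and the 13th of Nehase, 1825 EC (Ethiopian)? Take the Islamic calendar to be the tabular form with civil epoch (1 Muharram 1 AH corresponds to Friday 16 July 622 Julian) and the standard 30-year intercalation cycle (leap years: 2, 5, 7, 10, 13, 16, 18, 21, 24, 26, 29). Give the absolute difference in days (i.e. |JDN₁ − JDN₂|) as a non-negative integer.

First date → JDN 2358833; second date → JDN 2390779.
The interval is |2358833 − 2390779| = 31946 days.

31946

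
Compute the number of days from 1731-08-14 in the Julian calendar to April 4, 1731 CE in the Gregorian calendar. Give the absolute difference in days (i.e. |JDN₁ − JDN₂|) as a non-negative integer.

143

First date → JDN 2353531; second date → JDN 2353388.
The interval is |2353531 − 2353388| = 143 days.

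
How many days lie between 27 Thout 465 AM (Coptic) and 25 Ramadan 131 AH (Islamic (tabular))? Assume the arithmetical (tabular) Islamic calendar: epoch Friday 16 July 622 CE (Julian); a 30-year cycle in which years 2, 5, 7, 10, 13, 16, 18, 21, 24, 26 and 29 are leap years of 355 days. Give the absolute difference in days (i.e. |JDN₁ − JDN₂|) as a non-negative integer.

236

First date → JDN 1994532; second date → JDN 1994768.
The interval is |1994532 − 1994768| = 236 days.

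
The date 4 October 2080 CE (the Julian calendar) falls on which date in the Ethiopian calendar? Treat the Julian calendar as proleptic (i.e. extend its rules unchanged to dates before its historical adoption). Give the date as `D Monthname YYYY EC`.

7 Tikimt 2073 EC

Julian Day Number of the source date = 2481055.
Converting JDN 2481055 to the Ethiopian calendar gives 7 Tikimt 2073 EC.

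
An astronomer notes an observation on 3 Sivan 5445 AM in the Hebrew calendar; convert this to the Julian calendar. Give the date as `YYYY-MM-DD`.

1685-05-26

Julian Day Number of the source date = 2336650.
Converting JDN 2336650 to the Julian calendar gives 26 May 1685 CE.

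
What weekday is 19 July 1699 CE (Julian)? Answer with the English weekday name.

Equivalently 29 July 1699 Gregorian, JDN 2341817.
JDN 2341817 mod 7 = 2, and JDN 0 was a Monday, so this is a Wednesday.

Wednesday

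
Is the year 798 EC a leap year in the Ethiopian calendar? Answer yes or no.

no

798 mod 4 = 2; in the Ethiopian calendar a year is leap when year mod 4 = 3, so it is a common year.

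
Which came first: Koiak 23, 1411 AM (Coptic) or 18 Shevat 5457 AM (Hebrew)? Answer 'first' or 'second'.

first

First date → JDN 2340144; second date → JDN 2340917.
JDN 2340144 < JDN 2340917, so the first date is earlier.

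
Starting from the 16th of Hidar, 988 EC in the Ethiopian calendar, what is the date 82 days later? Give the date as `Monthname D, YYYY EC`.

Yekatit 8, 988 EC

Counting 82 days forward from JDN 2084798 reaches JDN 2084880, which is Yekatit 8, 988 EC.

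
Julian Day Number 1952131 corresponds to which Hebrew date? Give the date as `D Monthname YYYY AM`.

The proleptic Gregorian equivalent of JDN 1952131 is 26 August 632.
In the Hebrew calendar that day is 1 Elul 4392 AM.

1 Elul 4392 AM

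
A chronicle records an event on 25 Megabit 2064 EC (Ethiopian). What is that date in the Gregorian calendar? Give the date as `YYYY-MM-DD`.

2072-04-03

Julian Day Number of the source date = 2477936.
Converting JDN 2477936 to the Gregorian calendar gives 3 April 2072 CE.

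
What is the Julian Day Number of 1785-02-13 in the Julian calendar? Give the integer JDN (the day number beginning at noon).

2373073

Equivalently 24 February 1785 (Gregorian).
JDN 2400001 is 17 November 1858 CE (Gregorian), MJD 0; the target day is −26928 days from there, so JDN = 2373073.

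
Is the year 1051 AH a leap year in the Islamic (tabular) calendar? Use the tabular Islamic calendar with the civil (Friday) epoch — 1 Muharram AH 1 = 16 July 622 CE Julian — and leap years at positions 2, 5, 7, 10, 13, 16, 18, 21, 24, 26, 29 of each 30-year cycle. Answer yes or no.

Year 1051 AH is year 1 of its 30-year cycle; leap positions are 2, 5, 7, 10, 13, 16, 18, 21, 24, 26, 29, so it is a common year (354 days).

no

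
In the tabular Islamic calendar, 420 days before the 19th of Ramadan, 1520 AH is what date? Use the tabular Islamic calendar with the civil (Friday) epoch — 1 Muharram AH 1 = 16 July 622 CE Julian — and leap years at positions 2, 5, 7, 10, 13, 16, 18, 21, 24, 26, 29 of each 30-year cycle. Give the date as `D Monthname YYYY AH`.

12 Rajab 1519 AH

The starting date is JDN 2486977; 2486977 − 420 = 2486557.
JDN 2486557 corresponds to 12 Rajab 1519 AH.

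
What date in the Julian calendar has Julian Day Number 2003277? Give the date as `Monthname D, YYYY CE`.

The proleptic Gregorian equivalent of JDN 2003277 is 7 September 772.
In the Julian calendar that day is September 3, 772 CE.

September 3, 772 CE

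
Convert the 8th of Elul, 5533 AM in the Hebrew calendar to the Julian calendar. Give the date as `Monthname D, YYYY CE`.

The source date corresponds to 27 August 1773 in the Gregorian calendar (JDN 2368874).
That day falls on 16 August 1773 CE in the Julian calendar.

August 16, 1773 CE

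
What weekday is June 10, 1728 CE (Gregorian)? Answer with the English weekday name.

JDN 2352360 mod 7 = 3, and JDN 0 was a Monday, so this is a Thursday.

Thursday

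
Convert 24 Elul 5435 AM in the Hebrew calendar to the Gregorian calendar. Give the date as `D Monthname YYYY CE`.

Both dates share Julian Day Number 2333099; in the Gregorian calendar that is 15 September 1675 CE.

15 September 1675 CE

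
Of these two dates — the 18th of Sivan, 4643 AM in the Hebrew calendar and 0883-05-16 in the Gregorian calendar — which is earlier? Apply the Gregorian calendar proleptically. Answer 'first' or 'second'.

First date → JDN 2043722; second date → JDN 2043705.
JDN 2043705 < JDN 2043722, so the second date is earlier.

second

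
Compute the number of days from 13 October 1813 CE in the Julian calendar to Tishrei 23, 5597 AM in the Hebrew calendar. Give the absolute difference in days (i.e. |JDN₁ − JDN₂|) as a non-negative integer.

First date → JDN 2383542; second date → JDN 2391922.
The interval is |2383542 − 2391922| = 8380 days.

8380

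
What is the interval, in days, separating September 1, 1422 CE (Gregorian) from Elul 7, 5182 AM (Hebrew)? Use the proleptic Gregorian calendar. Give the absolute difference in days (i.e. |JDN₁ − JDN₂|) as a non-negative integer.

2

First date → JDN 2240678; second date → JDN 2240680.
The interval is |2240678 − 2240680| = 2 days.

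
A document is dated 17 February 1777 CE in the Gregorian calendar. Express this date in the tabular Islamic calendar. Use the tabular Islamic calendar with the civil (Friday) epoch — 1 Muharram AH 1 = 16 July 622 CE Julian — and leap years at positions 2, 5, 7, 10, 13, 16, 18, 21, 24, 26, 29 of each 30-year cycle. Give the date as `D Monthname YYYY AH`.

9 Muharram 1191 AH

Julian Day Number of the source date = 2370144.
Converting JDN 2370144 to the tabular Islamic calendar gives 9 Muharram 1191 AH.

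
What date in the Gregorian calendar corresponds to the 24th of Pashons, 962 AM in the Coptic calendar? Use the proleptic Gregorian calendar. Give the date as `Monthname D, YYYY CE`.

May 26, 1246 CE

Both dates share Julian Day Number 2176298; in the Gregorian calendar that is 26 May 1246 CE.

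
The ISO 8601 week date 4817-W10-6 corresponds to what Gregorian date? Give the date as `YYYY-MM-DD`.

ISO week 1 of 4817 is the week containing the first Thursday of 4817.
Week 10, day 6 (Saturday) lands on 4817-03-11.

4817-03-11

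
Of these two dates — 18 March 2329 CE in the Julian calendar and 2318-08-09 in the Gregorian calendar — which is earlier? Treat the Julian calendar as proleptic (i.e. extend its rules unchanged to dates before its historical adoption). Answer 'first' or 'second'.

Converting both to JDN: 2571802 vs 2567912; the smaller is the second.

second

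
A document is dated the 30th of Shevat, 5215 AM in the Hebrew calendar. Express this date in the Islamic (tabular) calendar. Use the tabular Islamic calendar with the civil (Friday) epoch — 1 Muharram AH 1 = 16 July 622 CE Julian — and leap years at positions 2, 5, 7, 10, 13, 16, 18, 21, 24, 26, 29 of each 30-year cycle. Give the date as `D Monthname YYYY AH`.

29 Safar 859 AH

The source date corresponds to 27 February 1455 in the proleptic Gregorian calendar (JDN 2252545).
That day falls on 29 Safar 859 AH in the tabular Islamic calendar.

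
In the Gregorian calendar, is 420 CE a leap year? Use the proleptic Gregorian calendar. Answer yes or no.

420 is divisible by 4 and not by 100, so it is a leap year.

yes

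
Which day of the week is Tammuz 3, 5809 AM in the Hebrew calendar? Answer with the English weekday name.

Equivalently 3 July 2049 Gregorian, JDN 2469626.
2469626 ≡ 5 (mod 7); counting from Monday = 0 gives Saturday.

Saturday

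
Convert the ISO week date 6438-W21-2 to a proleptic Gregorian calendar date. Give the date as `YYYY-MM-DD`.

ISO week 1 of 6438 is the week containing the first Thursday of 6438.
Week 21, day 2 (Tuesday) lands on 6438-05-25.

6438-05-25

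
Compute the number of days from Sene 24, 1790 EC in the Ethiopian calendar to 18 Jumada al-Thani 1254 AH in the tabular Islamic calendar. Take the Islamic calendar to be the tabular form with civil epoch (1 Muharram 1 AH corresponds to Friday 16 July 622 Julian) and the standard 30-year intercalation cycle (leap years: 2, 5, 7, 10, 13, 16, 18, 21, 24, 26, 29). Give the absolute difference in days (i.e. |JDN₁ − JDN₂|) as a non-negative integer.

First date → JDN 2377946; second date → JDN 2392626.
The interval is |2377946 − 2392626| = 14680 days.

14680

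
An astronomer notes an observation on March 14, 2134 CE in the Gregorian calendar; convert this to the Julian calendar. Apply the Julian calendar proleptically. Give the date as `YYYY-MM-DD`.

2134-02-28

The Julian–Gregorian offset here is 14 days (Julian trailing).
14 March 2134 Gregorian − 14 days → 28 February 2134 Julian.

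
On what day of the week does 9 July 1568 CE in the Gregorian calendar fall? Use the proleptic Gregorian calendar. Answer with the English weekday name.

Tuesday

Since JDN mod 7 = 1 (0 = Monday), the day is Tuesday.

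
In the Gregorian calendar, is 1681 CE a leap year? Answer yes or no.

no

1681 is not divisible by 4, so it is a common year.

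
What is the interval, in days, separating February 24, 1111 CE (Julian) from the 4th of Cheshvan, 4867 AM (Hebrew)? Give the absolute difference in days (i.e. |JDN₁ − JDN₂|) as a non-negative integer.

1604

First date → JDN 2126905; second date → JDN 2125301.
The interval is |2126905 − 2125301| = 1604 days.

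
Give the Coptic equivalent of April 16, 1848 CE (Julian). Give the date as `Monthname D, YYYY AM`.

Parmouti 21, 1564 AM

Both dates share Julian Day Number 2396146; in the Coptic calendar that is 21 Parmouti 1564 AM.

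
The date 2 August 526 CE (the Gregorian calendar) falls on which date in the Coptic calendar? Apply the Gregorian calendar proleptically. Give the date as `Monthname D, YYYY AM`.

Julian Day Number of the source date = 1913391.
Converting JDN 1913391 to the Coptic calendar gives 7 Mesori 242 AM.

Mesori 7, 242 AM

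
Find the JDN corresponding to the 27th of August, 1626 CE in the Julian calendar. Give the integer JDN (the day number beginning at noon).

2315193

In the Gregorian calendar the same day is 6 September 1626.
JDN 2451545 is 1 January 2000 CE (Gregorian); the target day is −136352 days from there, so JDN = 2315193.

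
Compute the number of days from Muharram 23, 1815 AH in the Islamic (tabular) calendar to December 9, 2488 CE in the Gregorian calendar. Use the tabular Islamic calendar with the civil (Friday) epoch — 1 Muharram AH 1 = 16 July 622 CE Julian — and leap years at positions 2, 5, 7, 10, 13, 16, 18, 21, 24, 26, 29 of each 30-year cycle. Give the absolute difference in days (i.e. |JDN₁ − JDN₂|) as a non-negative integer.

First date → JDN 2591283; second date → JDN 2630127.
The interval is |2591283 − 2630127| = 38844 days.

38844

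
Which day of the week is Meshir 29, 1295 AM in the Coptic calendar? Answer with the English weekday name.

In the proleptic Gregorian calendar this is 5 March 1579 (JDN 2297841).
Since JDN mod 7 = 0 (0 = Monday), the day is Monday.

Monday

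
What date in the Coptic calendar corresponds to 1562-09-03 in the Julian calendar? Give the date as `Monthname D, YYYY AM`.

Thout 6, 1279 AM

The source date corresponds to 13 September 1562 in the proleptic Gregorian calendar (JDN 2291824).
That day falls on 6 Thout 1279 AM in the Coptic calendar.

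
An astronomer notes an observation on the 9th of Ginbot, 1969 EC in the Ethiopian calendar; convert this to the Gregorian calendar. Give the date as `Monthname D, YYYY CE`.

May 17, 1977 CE

Julian Day Number of the source date = 2443281.
Converting JDN 2443281 to the Gregorian calendar gives 17 May 1977 CE.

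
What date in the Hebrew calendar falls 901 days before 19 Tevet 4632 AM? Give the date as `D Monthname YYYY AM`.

The starting date is JDN 2039560; 2039560 − 901 = 2038659.
JDN 2038659 corresponds to 6 Av 4629 AM.

6 Av 4629 AM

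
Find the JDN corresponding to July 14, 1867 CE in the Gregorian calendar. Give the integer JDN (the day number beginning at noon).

JDN 2451545 is 1 January 2000 CE (Gregorian); the target day is −48383 days from there, so JDN = 2403162.

2403162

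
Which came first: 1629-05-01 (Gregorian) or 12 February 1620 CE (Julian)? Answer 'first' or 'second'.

second

First date → JDN 2316161; second date → JDN 2312805.
JDN 2312805 < JDN 2316161, so the second date is earlier.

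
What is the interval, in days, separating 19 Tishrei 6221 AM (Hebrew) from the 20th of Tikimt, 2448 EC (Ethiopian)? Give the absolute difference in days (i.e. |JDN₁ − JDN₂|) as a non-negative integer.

1797

JDN of the first date = 2619834.
JDN of the second date = 2618037.
|2618037 − 2619834| = 1797.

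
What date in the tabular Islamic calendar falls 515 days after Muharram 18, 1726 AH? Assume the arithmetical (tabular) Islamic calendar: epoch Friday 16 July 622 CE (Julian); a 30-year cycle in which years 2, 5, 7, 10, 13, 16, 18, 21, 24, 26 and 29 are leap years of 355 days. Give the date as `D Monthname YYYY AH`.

The starting date is JDN 2559739; 2559739 + 515 = 2560254.
JDN 2560254 corresponds to 1 Rajab 1727 AH.

1 Rajab 1727 AH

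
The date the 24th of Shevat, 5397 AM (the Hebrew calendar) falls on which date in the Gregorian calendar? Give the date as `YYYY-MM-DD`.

1637-02-18

Both dates share Julian Day Number 2319011; in the Gregorian calendar that is 18 February 1637 CE.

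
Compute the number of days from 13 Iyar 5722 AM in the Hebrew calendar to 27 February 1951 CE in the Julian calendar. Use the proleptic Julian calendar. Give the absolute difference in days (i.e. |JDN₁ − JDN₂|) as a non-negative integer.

First date → JDN 2437802; second date → JDN 2433718.
The interval is |2437802 − 2433718| = 4084 days.

4084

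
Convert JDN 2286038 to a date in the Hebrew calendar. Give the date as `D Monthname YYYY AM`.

6 Kislev 5307 AM

The proleptic Gregorian equivalent of JDN 2286038 is 10 November 1546.
In the Hebrew calendar that day is 6 Kislev 5307 AM.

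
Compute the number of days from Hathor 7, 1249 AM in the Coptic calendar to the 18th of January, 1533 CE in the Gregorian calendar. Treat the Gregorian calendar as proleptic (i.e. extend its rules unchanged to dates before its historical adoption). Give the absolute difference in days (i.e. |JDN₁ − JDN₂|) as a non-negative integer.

JDN of the first date = 2280928.
JDN of the second date = 2280994.
|2280994 − 2280928| = 66.

66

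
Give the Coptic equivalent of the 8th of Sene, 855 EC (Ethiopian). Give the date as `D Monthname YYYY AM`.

8 Paoni 579 AM

The source date corresponds to 6 June 863 in the proleptic Gregorian calendar (JDN 2036421).
That day falls on 8 Paoni 579 AM in the Coptic calendar.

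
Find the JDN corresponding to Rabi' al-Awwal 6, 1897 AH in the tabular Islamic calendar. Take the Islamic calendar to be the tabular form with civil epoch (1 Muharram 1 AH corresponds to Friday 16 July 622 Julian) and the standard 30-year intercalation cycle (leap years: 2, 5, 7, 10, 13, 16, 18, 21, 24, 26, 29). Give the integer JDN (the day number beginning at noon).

2620383

Equivalently 6 April 2462 (Gregorian).
JDN 2451545 is 1 January 2000 CE (Gregorian); the target day is +168838 days from there, so JDN = 2620383.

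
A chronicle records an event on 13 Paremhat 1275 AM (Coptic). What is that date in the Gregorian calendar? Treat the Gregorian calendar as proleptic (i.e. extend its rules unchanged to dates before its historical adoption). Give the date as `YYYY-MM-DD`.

1559-03-19

Julian Day Number of the source date = 2290550.
Converting JDN 2290550 to the Gregorian calendar gives 19 March 1559 CE.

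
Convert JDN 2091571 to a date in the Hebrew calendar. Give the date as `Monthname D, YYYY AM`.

Sivan 29, 4774 AM

JDN 2091571 is 5 June 1014 in the proleptic Gregorian calendar.
In the Hebrew calendar that day is Sivan 29, 4774 AM.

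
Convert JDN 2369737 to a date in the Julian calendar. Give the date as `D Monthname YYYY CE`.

JDN 2369737 is 7 January 1776 in the Gregorian calendar.
In the Julian calendar that day is 27 December 1775 CE.

27 December 1775 CE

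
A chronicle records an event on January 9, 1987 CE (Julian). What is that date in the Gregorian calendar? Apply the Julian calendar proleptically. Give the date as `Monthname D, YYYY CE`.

For dates in this range the Gregorian date is 13 days ahead of the Julian.
9 January 1987 Julian + 13 days → 22 January 1987 Gregorian.

January 22, 1987 CE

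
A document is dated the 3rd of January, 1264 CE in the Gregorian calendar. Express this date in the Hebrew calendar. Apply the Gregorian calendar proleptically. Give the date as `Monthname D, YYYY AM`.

Tevet 25, 5024 AM

Julian Day Number of the source date = 2182729.
Converting JDN 2182729 to the Hebrew calendar gives 25 Tevet 5024 AM.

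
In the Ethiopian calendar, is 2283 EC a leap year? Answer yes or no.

2283 mod 4 = 3; in the Ethiopian calendar a year is leap when year mod 4 = 3, so it is a leap year.

yes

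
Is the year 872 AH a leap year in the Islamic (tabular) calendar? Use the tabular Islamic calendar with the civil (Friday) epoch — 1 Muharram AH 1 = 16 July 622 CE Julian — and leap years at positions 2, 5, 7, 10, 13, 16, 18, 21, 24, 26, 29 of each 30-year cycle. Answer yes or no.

Year 872 AH is year 2 of its 30-year cycle; leap positions are 2, 5, 7, 10, 13, 16, 18, 21, 24, 26, 29, so it is a leap year (355 days).

yes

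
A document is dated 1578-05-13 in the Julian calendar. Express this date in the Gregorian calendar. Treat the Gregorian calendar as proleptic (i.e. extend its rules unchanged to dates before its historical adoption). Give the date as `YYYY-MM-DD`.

1578-05-23

At this point the Julian calendar is 10 days behind the Gregorian.
13 May 1578 Julian + 10 days → 23 May 1578 Gregorian.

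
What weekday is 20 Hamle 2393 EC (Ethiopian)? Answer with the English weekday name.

This is JDN 2598218 (30 July 2401 Gregorian).
2598218 ≡ 0 (mod 7); counting from Monday = 0 gives Monday.

Monday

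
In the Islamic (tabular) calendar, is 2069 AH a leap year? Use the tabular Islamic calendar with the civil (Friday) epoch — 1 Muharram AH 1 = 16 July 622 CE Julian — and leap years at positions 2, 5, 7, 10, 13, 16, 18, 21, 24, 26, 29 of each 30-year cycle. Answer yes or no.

Year 2069 AH is year 29 of its 30-year cycle; leap positions are 2, 5, 7, 10, 13, 16, 18, 21, 24, 26, 29, so it is a leap year (355 days).

yes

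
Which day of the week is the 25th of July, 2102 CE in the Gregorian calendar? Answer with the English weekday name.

Since JDN mod 7 = 1 (0 = Monday), the day is Tuesday.

Tuesday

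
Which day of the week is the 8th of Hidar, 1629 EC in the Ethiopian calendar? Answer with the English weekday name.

Friday

In the Gregorian calendar this is 14 November 1636 (JDN 2318915).
2318915 ≡ 4 (mod 7); counting from Monday = 0 gives Friday.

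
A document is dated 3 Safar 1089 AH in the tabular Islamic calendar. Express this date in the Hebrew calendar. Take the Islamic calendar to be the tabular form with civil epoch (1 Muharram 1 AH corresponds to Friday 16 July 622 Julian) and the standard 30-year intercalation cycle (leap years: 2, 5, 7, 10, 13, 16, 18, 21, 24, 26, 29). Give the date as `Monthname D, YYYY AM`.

Nisan 4, 5438 AM

Julian Day Number of the source date = 2334023.
Converting JDN 2334023 to the Hebrew calendar gives 4 Nisan 5438 AM.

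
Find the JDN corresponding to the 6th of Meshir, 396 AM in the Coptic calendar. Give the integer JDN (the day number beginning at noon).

1969459

Equivalently 4 February 680 (proleptic Gregorian).
JDN 2299161 is 15 October 1582 CE (Gregorian); the target day is −329702 days from there, so JDN = 1969459.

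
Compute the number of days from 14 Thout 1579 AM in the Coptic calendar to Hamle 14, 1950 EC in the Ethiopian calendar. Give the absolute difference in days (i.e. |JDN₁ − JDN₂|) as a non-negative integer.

JDN of the first date = 2401407.
JDN of the second date = 2436406.
|2436406 − 2401407| = 34999.

34999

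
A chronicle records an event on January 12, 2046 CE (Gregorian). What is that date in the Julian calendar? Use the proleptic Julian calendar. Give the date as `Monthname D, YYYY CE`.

December 30, 2045 CE

The Julian–Gregorian offset here is 13 days (Julian trailing).
12 January 2046 Gregorian − 13 days → 30 December 2045 Julian.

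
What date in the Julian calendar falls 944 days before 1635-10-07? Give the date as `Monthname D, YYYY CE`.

March 7, 1633 CE

The starting date is JDN 2318521; 2318521 − 944 = 2317577.
JDN 2317577 corresponds to March 7, 1633 CE.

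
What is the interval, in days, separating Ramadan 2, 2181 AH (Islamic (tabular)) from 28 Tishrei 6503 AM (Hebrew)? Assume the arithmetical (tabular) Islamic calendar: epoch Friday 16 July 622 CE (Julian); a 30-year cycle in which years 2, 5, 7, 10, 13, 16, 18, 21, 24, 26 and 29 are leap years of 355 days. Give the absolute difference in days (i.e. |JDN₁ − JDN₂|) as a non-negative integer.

First date → JDN 2721196; second date → JDN 2722846.
The interval is |2721196 − 2722846| = 1650 days.

1650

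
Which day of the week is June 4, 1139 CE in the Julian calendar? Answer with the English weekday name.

This is JDN 2137232 (11 June 1139 Gregorian).
2137232 ≡ 6 (mod 7); counting from Monday = 0 gives Sunday.

Sunday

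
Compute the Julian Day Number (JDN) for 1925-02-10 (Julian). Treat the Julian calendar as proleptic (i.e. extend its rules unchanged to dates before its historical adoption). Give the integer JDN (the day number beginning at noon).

2424205

Equivalently 23 February 1925 (Gregorian).
JDN 2400001 is 17 November 1858 CE (Gregorian), MJD 0; the target day is +24204 days from there, so JDN = 2424205.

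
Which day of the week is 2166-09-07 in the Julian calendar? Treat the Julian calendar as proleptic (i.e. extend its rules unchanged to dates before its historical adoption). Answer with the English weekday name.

Sunday

Equivalently 21 September 2166 Gregorian, JDN 2512439.
Since JDN mod 7 = 6 (0 = Monday), the day is Sunday.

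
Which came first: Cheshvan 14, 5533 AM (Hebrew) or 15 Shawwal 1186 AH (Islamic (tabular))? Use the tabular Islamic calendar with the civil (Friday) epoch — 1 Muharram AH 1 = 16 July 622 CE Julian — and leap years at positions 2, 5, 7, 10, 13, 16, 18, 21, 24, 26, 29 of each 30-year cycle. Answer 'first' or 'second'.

first

The two dates have Julian Day Numbers 2368584 and 2368644 respectively.
Since 2368584 < 2368644, the first date comes first.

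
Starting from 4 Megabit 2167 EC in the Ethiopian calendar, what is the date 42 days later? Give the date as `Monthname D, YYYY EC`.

Miyazya 16, 2167 EC

Counting 42 days forward from JDN 2515535 reaches JDN 2515577, which is Miyazya 16, 2167 EC.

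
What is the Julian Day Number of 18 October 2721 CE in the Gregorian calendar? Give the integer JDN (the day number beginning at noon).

JDN 2299161 is 15 October 1582 CE (Gregorian); the target day is +416014 days from there, so JDN = 2715175.

2715175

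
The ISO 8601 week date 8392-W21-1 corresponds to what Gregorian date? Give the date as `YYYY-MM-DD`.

8392-05-18

ISO week 1 of 8392 is the week containing the first Thursday of 8392.
Week 21, day 1 (Monday) lands on 8392-05-18.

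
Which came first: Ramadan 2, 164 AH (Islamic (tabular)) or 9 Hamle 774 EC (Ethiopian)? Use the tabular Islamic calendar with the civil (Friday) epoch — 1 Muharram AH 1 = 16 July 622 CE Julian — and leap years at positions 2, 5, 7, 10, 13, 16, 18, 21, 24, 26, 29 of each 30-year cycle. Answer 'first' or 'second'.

first

First date → JDN 2006439; second date → JDN 2006867.
JDN 2006439 < JDN 2006867, so the first date is earlier.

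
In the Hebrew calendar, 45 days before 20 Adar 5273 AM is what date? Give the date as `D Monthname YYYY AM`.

5 Shevat 5273 AM

JDN of 20 Adar 5273 AM = 2273738.
2273738 − 45 = 2273693.
JDN 2273693 in the Hebrew calendar is 5 Shevat 5273 AM.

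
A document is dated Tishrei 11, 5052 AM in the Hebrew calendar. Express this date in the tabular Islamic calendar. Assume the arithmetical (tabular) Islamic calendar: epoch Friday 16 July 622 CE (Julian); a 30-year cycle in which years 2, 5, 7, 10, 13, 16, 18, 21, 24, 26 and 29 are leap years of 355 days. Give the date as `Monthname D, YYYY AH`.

Ramadan 10, 690 AH

Both dates share Julian Day Number 2192844; in the tabular Islamic calendar that is 10 Ramadan 690 AH.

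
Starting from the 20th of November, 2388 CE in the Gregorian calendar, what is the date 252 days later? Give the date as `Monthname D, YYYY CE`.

Counting 252 days forward from JDN 2593583 reaches JDN 2593835, which is July 30, 2389 CE.

July 30, 2389 CE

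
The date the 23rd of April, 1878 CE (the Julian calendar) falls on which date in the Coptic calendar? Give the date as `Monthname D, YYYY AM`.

Parmouti 28, 1594 AM

Both dates share Julian Day Number 2407110; in the Coptic calendar that is 28 Parmouti 1594 AM.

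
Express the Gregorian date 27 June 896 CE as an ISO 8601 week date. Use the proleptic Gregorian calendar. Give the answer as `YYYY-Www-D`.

0896-W26-3

The weekday is Wednesday (ISO weekday 3).
That Wednesday belongs to ISO week 26 of ISO year 896.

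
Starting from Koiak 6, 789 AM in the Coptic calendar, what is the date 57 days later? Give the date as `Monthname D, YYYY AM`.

Meshir 3, 789 AM

JDN of Koiak 6, 789 AM = 2112942.
2112942 + 57 = 2112999.
JDN 2112999 in the Coptic calendar is Meshir 3, 789 AM.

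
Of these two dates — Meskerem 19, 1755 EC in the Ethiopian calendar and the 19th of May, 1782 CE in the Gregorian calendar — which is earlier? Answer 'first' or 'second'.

first

The two dates have Julian Day Numbers 2364887 and 2372061 respectively.
Since 2364887 < 2372061, the first date comes first.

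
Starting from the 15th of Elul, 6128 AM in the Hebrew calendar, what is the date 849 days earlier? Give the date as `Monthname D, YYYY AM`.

Nisan 23, 6126 AM

Counting 849 days back from JDN 2586196 reaches JDN 2585347, which is Nisan 23, 6126 AM.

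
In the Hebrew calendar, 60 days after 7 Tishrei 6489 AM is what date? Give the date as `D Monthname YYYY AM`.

The starting date is JDN 2717717; 2717717 + 60 = 2717777.
JDN 2717777 corresponds to 8 Kislev 6489 AM.

8 Kislev 6489 AM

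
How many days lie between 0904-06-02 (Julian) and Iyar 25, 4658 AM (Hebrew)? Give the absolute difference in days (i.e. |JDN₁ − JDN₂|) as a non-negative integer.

JDN of the first date = 2051397.
JDN of the second date = 2049193.
|2049193 − 2051397| = 2204.

2204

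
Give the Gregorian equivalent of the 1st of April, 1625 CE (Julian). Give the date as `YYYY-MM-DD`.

For dates in this range the Gregorian date is 10 days ahead of the Julian.
1 April 1625 Julian + 10 days → 11 April 1625 Gregorian.

1625-04-11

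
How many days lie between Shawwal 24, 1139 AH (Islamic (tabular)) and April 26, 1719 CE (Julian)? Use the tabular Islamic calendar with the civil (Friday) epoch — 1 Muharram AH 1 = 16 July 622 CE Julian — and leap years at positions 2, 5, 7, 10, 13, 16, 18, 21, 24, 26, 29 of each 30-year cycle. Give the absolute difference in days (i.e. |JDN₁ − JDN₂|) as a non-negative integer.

2960

JDN of the first date = 2351998.
JDN of the second date = 2349038.
|2349038 − 2351998| = 2960.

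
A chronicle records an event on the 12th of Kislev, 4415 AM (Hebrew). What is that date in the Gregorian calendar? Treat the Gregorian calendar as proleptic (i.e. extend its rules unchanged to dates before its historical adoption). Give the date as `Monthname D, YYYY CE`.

Julian Day Number of the source date = 1960262.
Converting JDN 1960262 to the Gregorian calendar gives 30 November 654 CE.

November 30, 654 CE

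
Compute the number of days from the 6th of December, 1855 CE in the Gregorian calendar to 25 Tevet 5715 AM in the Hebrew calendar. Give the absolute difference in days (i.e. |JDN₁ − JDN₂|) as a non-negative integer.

36203

JDN of the first date = 2398924.
JDN of the second date = 2435127.
|2435127 − 2398924| = 36203.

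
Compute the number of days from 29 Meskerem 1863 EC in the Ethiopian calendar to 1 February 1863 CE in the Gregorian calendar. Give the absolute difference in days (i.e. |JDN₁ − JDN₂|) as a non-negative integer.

First date → JDN 2404344; second date → JDN 2401538.
The interval is |2404344 − 2401538| = 2806 days.

2806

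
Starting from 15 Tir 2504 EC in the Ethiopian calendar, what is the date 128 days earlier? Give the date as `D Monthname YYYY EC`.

JDN of 15 Tir 2504 EC = 2638576.
2638576 − 128 = 2638448.
JDN 2638448 in the Ethiopian calendar is 7 Meskerem 2504 EC.

7 Meskerem 2504 EC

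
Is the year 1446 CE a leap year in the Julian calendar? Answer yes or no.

1446 mod 4 = 2, so it is a common year in the Julian calendar.

no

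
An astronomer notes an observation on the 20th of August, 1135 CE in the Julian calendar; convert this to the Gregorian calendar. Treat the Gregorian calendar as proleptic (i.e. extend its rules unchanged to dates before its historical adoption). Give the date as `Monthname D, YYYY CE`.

At this point the Julian calendar is 7 days behind the Gregorian.
20 August 1135 Julian + 7 days → 27 August 1135 Gregorian.

August 27, 1135 CE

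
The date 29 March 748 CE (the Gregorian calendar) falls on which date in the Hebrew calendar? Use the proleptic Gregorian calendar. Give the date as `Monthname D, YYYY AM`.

Julian Day Number of the source date = 1994349.
Converting JDN 1994349 to the Hebrew calendar gives 21 Nisan 4508 AM.

Nisan 21, 4508 AM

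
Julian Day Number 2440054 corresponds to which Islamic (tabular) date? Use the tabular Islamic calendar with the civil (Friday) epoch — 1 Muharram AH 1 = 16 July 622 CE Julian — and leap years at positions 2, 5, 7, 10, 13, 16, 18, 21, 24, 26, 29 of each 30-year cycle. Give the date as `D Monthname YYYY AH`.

The Gregorian equivalent of JDN 2440054 is 16 July 1968.
In the tabular Islamic calendar that day is 19 Rabi' al-Thani 1388 AH.

19 Rabi' al-Thani 1388 AH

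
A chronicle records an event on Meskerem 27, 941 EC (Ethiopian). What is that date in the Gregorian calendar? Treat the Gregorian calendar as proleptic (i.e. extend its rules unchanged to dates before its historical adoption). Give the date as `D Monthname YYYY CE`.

29 September 948 CE

Both dates share Julian Day Number 2067582; in the Gregorian calendar that is 29 September 948 CE.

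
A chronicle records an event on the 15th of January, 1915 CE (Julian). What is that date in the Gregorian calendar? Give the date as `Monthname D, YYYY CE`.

For dates in this range the Gregorian date is 13 days ahead of the Julian.
15 January 1915 Julian + 13 days → 28 January 1915 Gregorian.

January 28, 1915 CE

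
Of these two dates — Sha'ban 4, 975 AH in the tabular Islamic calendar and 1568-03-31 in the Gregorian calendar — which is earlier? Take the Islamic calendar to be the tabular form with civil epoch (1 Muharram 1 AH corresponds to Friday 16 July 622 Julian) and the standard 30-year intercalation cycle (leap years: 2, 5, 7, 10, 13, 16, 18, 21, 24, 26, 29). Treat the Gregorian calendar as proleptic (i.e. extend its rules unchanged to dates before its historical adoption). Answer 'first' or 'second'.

First date → JDN 2293803; second date → JDN 2293850.
JDN 2293803 < JDN 2293850, so the first date is earlier.

first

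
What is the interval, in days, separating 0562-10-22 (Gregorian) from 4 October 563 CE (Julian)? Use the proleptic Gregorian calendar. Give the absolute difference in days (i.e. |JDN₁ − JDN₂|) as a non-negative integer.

JDN of the first date = 1926621.
JDN of the second date = 1926970.
|1926970 − 1926621| = 349.

349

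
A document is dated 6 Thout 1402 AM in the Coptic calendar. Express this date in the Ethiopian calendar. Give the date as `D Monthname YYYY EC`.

6 Meskerem 1678 EC

The source date corresponds to 13 September 1685 in the Gregorian calendar (JDN 2336750).
That day falls on 6 Meskerem 1678 EC in the Ethiopian calendar.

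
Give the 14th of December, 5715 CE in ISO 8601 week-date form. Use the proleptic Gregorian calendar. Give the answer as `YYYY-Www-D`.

The weekday is Saturday (ISO weekday 6).
That Saturday belongs to ISO week 50 of ISO year 5715.

5715-W50-6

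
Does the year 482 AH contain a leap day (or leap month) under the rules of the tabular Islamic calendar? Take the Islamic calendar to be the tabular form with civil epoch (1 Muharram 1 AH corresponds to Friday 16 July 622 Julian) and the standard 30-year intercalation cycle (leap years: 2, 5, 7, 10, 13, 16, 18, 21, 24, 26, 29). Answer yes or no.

Year 482 AH is year 2 of its 30-year cycle; leap positions are 2, 5, 7, 10, 13, 16, 18, 21, 24, 26, 29, so it is a leap year (355 days).

yes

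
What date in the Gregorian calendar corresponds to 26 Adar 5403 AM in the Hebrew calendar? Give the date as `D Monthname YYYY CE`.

17 March 1643 CE

Julian Day Number of the source date = 2321229.
Converting JDN 2321229 to the Gregorian calendar gives 17 March 1643 CE.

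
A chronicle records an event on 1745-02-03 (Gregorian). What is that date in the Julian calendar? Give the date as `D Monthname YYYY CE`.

23 January 1745 CE

The Julian–Gregorian offset here is 11 days (Julian trailing).
3 February 1745 Gregorian − 11 days → 23 January 1745 Julian.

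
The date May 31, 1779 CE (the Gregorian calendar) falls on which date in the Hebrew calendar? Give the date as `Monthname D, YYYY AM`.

Both dates share Julian Day Number 2370977; in the Hebrew calendar that is 16 Sivan 5539 AM.

Sivan 16, 5539 AM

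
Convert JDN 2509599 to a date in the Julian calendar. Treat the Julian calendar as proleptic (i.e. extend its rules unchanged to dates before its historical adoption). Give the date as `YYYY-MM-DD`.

JDN 2509599 is 12 December 2158 in the Gregorian calendar.
In the Julian calendar that day is 2158-11-28.

2158-11-28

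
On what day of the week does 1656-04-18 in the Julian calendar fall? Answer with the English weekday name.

Equivalently 28 April 1656 Gregorian, JDN 2326020.
2326020 ≡ 4 (mod 7); counting from Monday = 0 gives Friday.

Friday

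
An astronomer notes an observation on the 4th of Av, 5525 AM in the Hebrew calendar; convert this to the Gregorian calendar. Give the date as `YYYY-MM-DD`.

1765-07-22

Julian Day Number of the source date = 2365916.
Converting JDN 2365916 to the Gregorian calendar gives 22 July 1765 CE.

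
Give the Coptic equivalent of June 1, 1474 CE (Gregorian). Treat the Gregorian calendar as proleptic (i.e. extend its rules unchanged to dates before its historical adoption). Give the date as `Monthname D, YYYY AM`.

Pashons 28, 1190 AM

Both dates share Julian Day Number 2259579; in the Coptic calendar that is 28 Pashons 1190 AM.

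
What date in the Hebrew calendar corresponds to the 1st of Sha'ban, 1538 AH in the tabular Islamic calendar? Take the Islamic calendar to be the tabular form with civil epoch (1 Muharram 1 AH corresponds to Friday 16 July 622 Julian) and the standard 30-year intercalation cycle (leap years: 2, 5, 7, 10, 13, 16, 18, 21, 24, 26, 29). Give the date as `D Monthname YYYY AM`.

1 Iyar 5874 AM

Julian Day Number of the source date = 2493309.
Converting JDN 2493309 to the Hebrew calendar gives 1 Iyar 5874 AM.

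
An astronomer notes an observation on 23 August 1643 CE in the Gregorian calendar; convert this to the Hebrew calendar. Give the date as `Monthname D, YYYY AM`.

Julian Day Number of the source date = 2321388.
Converting JDN 2321388 to the Hebrew calendar gives 8 Elul 5403 AM.

Elul 8, 5403 AM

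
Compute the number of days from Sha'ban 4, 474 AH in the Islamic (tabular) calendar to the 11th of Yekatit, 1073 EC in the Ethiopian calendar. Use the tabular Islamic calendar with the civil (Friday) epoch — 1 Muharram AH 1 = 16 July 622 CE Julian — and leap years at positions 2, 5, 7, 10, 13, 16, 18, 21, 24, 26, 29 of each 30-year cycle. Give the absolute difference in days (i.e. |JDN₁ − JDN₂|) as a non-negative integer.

336

JDN of the first date = 2116265.
JDN of the second date = 2115929.
|2115929 − 2116265| = 336.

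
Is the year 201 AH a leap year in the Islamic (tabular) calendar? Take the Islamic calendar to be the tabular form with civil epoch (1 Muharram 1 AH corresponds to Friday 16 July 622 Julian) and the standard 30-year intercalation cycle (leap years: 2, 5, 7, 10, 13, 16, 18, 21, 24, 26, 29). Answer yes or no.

yes

Year 201 AH is year 21 of its 30-year cycle; leap positions are 2, 5, 7, 10, 13, 16, 18, 21, 24, 26, 29, so it is a leap year (355 days).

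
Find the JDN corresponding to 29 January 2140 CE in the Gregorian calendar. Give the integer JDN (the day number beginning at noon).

JDN 2451545 is 1 January 2000 CE (Gregorian); the target day is +51162 days from there, so JDN = 2502707.

2502707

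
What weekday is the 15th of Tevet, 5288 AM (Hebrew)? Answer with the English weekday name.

This is JDN 2279136 (18 December 1527 Gregorian).
2279136 ≡ 6 (mod 7); counting from Monday = 0 gives Sunday.

Sunday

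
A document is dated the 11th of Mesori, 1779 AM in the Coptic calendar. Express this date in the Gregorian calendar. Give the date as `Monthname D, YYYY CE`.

August 17, 2063 CE

Both dates share Julian Day Number 2474784; in the Gregorian calendar that is 17 August 2063 CE.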